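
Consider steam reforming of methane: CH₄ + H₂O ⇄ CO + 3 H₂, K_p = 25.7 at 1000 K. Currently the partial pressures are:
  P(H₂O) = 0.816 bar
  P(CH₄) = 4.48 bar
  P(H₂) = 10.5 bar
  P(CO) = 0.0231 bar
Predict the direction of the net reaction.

in the forward direction

Q_p = P(CO)·P(H₂)³ / (P(CH₄)·P(H₂O)) = (0.0231)·(10.5)³ / ((4.48)·(0.816)) = 7.31
Q_p = 7.31 < K_p = 25.7, so the forward reaction proceeds.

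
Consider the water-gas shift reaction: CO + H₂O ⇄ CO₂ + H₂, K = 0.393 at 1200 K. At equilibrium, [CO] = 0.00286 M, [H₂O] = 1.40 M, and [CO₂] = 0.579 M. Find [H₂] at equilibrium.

At equilibrium, K = [CO₂]·[H₂] / ([CO]·[H₂O]) = 0.393.
(0.579)·([H₂]) / ((0.00286)·(1.40)) = 0.393
[H₂] = 0.00272 M

[H₂] = 0.00272 M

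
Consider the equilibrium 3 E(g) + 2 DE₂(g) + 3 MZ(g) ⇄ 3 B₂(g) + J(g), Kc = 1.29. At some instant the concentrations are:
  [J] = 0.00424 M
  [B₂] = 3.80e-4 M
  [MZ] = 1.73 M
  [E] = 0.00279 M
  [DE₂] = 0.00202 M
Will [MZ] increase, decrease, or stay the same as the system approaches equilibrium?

decrease

Qc = [B₂]³·[J] / ([E]³·[DE₂]²·[MZ]³) = (3.80e-4)³·(0.00424) / ((0.00279)³·(0.00202)²·(1.73)³) = 0.507
Qc = 0.507 < Kc = 1.29: net forward reaction.
MZ is a reactant, so it decreases.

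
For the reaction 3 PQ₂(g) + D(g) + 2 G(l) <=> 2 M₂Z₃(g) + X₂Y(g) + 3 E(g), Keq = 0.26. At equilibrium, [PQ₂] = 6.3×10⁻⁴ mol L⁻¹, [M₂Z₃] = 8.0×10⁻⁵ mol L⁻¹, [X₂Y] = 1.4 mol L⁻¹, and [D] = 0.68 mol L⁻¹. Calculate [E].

[E] = 0.17 mol L⁻¹

(G is a pure liquid — omitted from Keq.)
At equilibrium, Keq = [M₂Z₃]²·[X₂Y]·[E]³ / ([PQ₂]³·[D]) = 0.26.
(8.0×10⁻⁵)²·(1.4)·([E])³ / ((6.3×10⁻⁴)³·(0.68)) = 0.26
[E]³ = 0.00493 ⇒ [E] = 0.17 mol L⁻¹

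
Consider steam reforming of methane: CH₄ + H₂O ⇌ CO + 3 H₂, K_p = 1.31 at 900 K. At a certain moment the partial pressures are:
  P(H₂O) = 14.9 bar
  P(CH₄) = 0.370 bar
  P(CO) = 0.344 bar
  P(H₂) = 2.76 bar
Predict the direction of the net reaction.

no net change (already at equilibrium)

Q_p = P(CO)·P(H₂)³ / (P(CH₄)·P(H₂O)) = (0.344)·(2.76)³ / ((0.370)·(14.9)) = 1.31
Q_p = 1.31 = K_p, so the system is already at equilibrium.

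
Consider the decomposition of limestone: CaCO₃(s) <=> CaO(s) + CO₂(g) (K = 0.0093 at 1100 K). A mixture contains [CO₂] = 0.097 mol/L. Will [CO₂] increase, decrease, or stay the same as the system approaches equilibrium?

decrease

(CaCO₃, CaO are pure solids — omitted from Q.)
Q = [CO₂] = 0.097
Q = 0.097 > K = 0.0093: net reverse reaction.
CO₂ is a product, so it decreases.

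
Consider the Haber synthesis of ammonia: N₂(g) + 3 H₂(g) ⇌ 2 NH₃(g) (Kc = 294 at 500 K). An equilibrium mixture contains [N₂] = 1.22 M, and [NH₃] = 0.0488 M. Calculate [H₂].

[H₂] = 0.0188 M

At equilibrium, Kc = [NH₃]² / ([N₂]·[H₂]³) = 294.
(0.0488)² / ((1.22)·([H₂])³) = 294
[H₂]³ = 6.64×10⁻⁶ ⇒ [H₂] = 0.0188 M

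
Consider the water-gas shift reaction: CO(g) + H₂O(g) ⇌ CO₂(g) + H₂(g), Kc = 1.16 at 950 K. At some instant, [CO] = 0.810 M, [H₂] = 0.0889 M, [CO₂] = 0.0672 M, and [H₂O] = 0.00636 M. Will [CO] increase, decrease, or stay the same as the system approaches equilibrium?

Qc = [CO₂]·[H₂] / ([CO]·[H₂O]) = (0.0672)·(0.0889) / ((0.810)·(0.00636)) = 1.16
Qc = 1.16 = Kc; the system is at equilibrium.

stay the same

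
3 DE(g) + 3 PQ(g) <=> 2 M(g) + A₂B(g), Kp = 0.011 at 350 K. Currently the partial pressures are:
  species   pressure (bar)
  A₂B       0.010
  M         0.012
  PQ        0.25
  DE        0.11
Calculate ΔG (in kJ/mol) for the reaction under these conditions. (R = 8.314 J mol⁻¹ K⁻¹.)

Qp = P(M)²·P(A₂B) / (P(DE)³·P(PQ)³) = (0.012)²·(0.010) / ((0.11)³·(0.25)³) = 0.0692
ΔG = RT ln(Qp/Kp) = (8.314 J mol⁻¹ K⁻¹)(350 K) × ln(0.0692/0.011)
   = (2.910 kJ/mol)(1.839) = 5.35 kJ/mol
ΔG > 0, so the forward reaction is non-spontaneous (proceeds in reverse).

ΔG = 5.35 kJ/mol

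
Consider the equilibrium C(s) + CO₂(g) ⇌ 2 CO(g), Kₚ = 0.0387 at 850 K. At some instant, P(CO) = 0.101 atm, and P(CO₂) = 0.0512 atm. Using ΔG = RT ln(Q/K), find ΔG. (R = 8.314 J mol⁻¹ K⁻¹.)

ΔG = 11.6 kJ/mol

(C is a pure solid — omitted from Qₚ.)
Qₚ = P(CO)² / P(CO₂) = (0.101)² / (0.0512) = 0.199
ΔG = RT ln(Qₚ/Kₚ) = (8.314 J mol⁻¹ K⁻¹)(850 K) × ln(0.199/0.0387)
   = (7.067 kJ/mol)(1.637) = 11.6 kJ/mol
ΔG > 0, so the forward reaction is non-spontaneous (proceeds in reverse).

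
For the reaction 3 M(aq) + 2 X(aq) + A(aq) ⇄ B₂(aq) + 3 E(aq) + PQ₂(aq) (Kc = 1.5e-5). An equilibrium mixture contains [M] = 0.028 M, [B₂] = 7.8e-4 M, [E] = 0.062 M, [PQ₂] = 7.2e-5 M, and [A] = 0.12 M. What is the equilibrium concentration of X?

At equilibrium, Kc = [B₂]·[E]³·[PQ₂] / ([M]³·[X]²·[A]) = 1.5e-5.
(7.8e-4)·(0.062)³·(7.2e-5) / ((0.028)³·([X])²·(0.12)) = 1.5e-5
[X]² = 0.339 ⇒ [X] = 0.58 M

[X] = 0.58 M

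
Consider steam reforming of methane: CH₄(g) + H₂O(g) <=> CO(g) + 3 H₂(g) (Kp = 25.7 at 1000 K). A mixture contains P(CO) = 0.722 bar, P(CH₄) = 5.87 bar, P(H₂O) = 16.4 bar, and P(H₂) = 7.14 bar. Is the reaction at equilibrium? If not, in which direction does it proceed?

Qp = P(CO)·P(H₂)³ / (P(CH₄)·P(H₂O)) = (0.722)·(7.14)³ / ((5.87)·(16.4)) = 2.73
Qp = 2.73 < Kp = 25.7, so the forward reaction proceeds.

to the right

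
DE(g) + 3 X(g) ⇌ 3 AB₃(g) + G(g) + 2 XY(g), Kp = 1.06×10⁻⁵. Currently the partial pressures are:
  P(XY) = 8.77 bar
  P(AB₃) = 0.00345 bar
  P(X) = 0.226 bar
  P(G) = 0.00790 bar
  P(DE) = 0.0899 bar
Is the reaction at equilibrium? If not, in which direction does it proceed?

Qp = P(AB₃)³·P(G)·P(XY)² / (P(DE)·P(X)³) = (0.00345)³·(0.00790)·(8.77)² / ((0.0899)·(0.226)³) = 2.40×10⁻⁵
Qp = 2.40×10⁻⁵ > Kp = 1.06×10⁻⁵, so the reverse reaction proceeds.

reverse (toward reactants)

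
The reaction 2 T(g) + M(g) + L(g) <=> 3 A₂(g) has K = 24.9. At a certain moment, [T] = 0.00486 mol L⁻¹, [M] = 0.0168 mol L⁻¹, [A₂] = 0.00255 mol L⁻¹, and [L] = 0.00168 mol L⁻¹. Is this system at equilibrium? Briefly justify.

yes, at equilibrium

Q = [A₂]³ / ([T]²·[M]·[L]) = (0.00255)³ / ((0.00486)²·(0.0168)·(0.00168)) = 24.9
Q = 24.9 = K; the system is at equilibrium.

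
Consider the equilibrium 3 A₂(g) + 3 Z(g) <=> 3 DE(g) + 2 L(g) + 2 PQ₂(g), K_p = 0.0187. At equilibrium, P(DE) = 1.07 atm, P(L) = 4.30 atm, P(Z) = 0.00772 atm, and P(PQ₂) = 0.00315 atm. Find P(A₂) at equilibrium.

P(A₂) = 29.7 atm

At equilibrium, K_p = P(DE)³·P(L)²·P(PQ₂)² / (P(A₂)³·P(Z)³) = 0.0187.
(1.07)³·(4.30)²·(0.00315)² / ((P(A₂))³·(0.00772)³) = 0.0187
P(A₂)³ = 26100 ⇒ P(A₂) = 29.7 atm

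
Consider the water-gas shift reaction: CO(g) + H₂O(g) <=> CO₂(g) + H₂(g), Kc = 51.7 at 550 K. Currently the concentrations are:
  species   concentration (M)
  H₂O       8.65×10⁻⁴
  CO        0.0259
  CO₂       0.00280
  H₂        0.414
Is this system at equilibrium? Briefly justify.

Qc = [CO₂]·[H₂] / ([CO]·[H₂O]) = (0.00280)·(0.414) / ((0.0259)·(8.65×10⁻⁴)) = 51.7
Qc = 51.7 = Kc; the system is at equilibrium.

yes, at equilibrium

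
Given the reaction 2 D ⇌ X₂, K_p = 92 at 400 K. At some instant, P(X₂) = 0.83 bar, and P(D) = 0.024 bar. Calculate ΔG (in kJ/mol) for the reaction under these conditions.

ΔG = 9.15 kJ/mol

Q_p = P(X₂) / P(D)² = (0.83) / (0.024)² = 1440
ΔG = RT ln(Q_p/K_p) = (8.314 J mol⁻¹ K⁻¹)(400 K) × ln(1440/92)
   = (3.326 kJ/mol)(2.751) = 9.15 kJ/mol
ΔG > 0, so the forward reaction is non-spontaneous (proceeds in reverse).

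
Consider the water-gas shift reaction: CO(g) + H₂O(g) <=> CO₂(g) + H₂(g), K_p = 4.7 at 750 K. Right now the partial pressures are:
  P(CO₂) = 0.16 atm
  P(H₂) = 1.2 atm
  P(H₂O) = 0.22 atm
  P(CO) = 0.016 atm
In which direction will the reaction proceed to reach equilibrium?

to the left

Q_p = P(CO₂)·P(H₂) / (P(CO)·P(H₂O)) = (0.16)·(1.2) / ((0.016)·(0.22)) = 55
Q_p = 55 > K_p = 4.7, so the reverse reaction proceeds.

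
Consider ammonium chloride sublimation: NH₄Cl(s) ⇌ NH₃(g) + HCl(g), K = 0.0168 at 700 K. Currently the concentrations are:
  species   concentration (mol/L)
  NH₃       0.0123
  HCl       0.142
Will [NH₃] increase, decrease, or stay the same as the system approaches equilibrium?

(NH₄Cl is a pure solid — omitted from Q.)
Q = [NH₃]·[HCl] = (0.0123)·(0.142) = 0.00175
Q = 0.00175 < K = 0.0168: net forward reaction.
NH₃ is a product, so it increases.

increase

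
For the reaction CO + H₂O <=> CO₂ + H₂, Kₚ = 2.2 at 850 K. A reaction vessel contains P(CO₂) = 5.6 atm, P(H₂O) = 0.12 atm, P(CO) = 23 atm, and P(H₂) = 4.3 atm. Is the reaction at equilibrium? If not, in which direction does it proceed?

Qₚ = P(CO₂)·P(H₂) / (P(CO)·P(H₂O)) = (5.6)·(4.3) / ((23)·(0.12)) = 8.7
Qₚ = 8.7 > Kₚ = 2.2, so the reverse reaction proceeds.

toward reactants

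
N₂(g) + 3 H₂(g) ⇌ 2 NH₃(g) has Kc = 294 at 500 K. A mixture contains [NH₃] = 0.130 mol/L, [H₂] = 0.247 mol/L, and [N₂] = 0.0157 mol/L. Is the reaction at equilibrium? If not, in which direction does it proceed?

Qc = [NH₃]² / ([N₂]·[H₂]³) = (0.130)² / ((0.0157)·(0.247)³) = 71.4
Qc = 71.4 < Kc = 294, so the forward reaction proceeds.

to the right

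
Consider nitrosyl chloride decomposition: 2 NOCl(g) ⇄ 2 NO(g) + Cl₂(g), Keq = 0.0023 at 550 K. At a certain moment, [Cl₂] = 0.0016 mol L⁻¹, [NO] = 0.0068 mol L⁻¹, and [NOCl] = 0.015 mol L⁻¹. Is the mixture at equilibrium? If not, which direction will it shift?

no; Q < K, reaction proceeds forward

Q = [NO]²·[Cl₂] / [NOCl]² = (0.0068)²·(0.0016) / (0.015)² = 3.3×10⁻⁴
Q = 3.3×10⁻⁴ < Keq = 0.0023: net forward reaction.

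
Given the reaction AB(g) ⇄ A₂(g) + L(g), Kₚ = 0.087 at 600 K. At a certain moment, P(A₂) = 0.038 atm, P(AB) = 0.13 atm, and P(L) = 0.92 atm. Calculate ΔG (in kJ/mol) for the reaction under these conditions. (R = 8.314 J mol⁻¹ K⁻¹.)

ΔG = 5.63 kJ/mol

Qₚ = P(A₂)·P(L) / P(AB) = (0.038)·(0.92) / (0.13) = 0.269
ΔG = RT ln(Qₚ/Kₚ) = (8.314 J mol⁻¹ K⁻¹)(600 K) × ln(0.269/0.087)
   = (4.988 kJ/mol)(1.129) = 5.63 kJ/mol
ΔG > 0, so the forward reaction is non-spontaneous (proceeds in reverse).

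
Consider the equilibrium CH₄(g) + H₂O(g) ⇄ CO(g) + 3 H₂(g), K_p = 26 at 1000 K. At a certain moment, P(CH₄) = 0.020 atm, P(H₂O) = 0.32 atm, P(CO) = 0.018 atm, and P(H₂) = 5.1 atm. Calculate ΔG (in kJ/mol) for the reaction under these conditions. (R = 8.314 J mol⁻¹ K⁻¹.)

Q_p = P(CO)·P(H₂)³ / (P(CH₄)·P(H₂O)) = (0.018)·(5.1)³ / ((0.020)·(0.32)) = 373
ΔG = RT ln(Q_p/K_p) = (8.314 J mol⁻¹ K⁻¹)(1000 K) × ln(373/26)
   = (8.314 kJ/mol)(2.663) = 22.1 kJ/mol
ΔG > 0, so the forward reaction is non-spontaneous (proceeds in reverse).

ΔG = 22.1 kJ/mol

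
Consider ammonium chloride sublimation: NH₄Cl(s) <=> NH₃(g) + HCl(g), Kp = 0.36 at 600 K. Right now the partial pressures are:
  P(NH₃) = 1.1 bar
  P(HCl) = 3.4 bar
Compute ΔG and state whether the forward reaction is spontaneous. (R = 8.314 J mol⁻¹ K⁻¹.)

(NH₄Cl is a pure solid — omitted from Qp.)
Qp = P(NH₃)·P(HCl) = (1.1)·(3.4) = 3.74
ΔG = RT ln(Qp/Kp) = (8.314 J mol⁻¹ K⁻¹)(600 K) × ln(3.74/0.36)
   = (4.988 kJ/mol)(2.341) = 11.7 kJ/mol
ΔG > 0, so the forward reaction is non-spontaneous (proceeds in reverse).

ΔG = 11.7 kJ/mol; the forward reaction is non-spontaneous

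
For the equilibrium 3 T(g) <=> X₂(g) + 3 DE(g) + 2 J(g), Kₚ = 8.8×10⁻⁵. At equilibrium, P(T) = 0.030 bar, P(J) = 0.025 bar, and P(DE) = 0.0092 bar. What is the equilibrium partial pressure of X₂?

At equilibrium, Kₚ = P(X₂)·P(DE)³·P(J)² / P(T)³ = 8.8×10⁻⁵.
(P(X₂))·(0.0092)³·(0.025)² / (0.030)³ = 8.8×10⁻⁵
P(X₂) = 4.88 = 4.9 bar

P(X₂) = 4.9 bar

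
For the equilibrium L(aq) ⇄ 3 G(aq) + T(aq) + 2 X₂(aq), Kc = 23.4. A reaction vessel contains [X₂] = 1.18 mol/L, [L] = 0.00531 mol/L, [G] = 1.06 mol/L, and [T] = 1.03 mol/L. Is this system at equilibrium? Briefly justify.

Qc = [G]³·[T]·[X₂]² / [L] = (1.06)³·(1.03)·(1.18)² / (0.00531) = 322
Qc = 322 > Kc = 23.4: net reverse reaction.

no; Q > K, reaction proceeds in reverse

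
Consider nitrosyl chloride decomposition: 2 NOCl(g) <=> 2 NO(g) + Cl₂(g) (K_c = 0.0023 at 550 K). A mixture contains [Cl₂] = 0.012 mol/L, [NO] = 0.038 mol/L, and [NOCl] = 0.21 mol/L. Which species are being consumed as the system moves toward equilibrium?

Q_c = [NO]²·[Cl₂] / [NOCl]² = (0.038)²·(0.012) / (0.21)² = 3.9×10⁻⁴
Q_c = 3.9×10⁻⁴ < K_c = 0.0023: net forward reaction.

NOCl (reactants)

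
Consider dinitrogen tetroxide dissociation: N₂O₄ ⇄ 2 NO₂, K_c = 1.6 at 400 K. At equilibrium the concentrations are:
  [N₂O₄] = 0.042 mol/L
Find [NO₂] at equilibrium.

[NO₂] = 0.26 mol/L

At equilibrium, K_c = [NO₂]² / [N₂O₄] = 1.6.
([NO₂])² / (0.042) = 1.6
[NO₂]² = 0.0672 ⇒ [NO₂] = 0.26 mol/L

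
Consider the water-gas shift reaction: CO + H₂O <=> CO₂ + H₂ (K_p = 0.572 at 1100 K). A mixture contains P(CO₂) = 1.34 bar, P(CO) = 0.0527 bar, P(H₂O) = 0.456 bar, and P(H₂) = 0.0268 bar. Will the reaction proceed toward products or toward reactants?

Q_p = P(CO₂)·P(H₂) / (P(CO)·P(H₂O)) = (1.34)·(0.0268) / ((0.0527)·(0.456)) = 1.49
Q_p = 1.49 > K_p = 0.572, so the reverse reaction proceeds.

in the reverse direction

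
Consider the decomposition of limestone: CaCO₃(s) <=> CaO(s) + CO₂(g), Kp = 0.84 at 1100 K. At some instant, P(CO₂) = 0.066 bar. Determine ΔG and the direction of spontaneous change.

ΔG = -23.3 kJ/mol; the forward reaction is spontaneous

(CaCO₃, CaO are pure solids — omitted from Qp.)
Qp = P(CO₂) = 0.0660
ΔG = RT ln(Qp/Kp) = (8.314 J mol⁻¹ K⁻¹)(1100 K) × ln(0.0660/0.84)
   = (9.145 kJ/mol)(-2.544) = -23.3 kJ/mol
ΔG < 0, so the forward reaction is spontaneous (proceeds forward).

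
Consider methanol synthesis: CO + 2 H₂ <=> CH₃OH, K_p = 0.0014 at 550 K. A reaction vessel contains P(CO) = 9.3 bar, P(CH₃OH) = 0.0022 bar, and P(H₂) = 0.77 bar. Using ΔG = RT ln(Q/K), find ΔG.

Q_p = P(CH₃OH) / (P(CO)·P(H₂)²) = (0.0022) / ((9.3)·(0.77)²) = 3.99×10⁻⁴
ΔG = RT ln(Q_p/K_p) = (8.314 J mol⁻¹ K⁻¹)(550 K) × ln(3.99×10⁻⁴/0.0014)
   = (4.573 kJ/mol)(-1.255) = -5.74 kJ/mol
ΔG < 0, so the forward reaction is spontaneous (proceeds forward).

ΔG = -5.74 kJ/mol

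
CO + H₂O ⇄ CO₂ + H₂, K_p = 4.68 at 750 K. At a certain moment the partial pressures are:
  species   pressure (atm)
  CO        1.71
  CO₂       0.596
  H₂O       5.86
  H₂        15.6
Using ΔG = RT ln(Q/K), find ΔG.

Q_p = P(CO₂)·P(H₂) / (P(CO)·P(H₂O)) = (0.596)·(15.6) / ((1.71)·(5.86)) = 0.928
ΔG = RT ln(Q_p/K_p) = (8.314 J mol⁻¹ K⁻¹)(750 K) × ln(0.928/4.68)
   = (6.236 kJ/mol)(-1.618) = -10.1 kJ/mol
ΔG < 0, so the forward reaction is spontaneous (proceeds forward).

ΔG = -10.1 kJ/mol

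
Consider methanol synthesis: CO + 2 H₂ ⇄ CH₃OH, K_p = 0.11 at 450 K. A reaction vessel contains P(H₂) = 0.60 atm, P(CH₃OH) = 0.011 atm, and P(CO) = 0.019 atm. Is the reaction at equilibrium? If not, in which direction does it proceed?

to the left

Q_p = P(CH₃OH) / (P(CO)·P(H₂)²) = (0.011) / ((0.019)·(0.60)²) = 1.6
Q_p = 1.6 > K_p = 0.11, so the reverse reaction proceeds.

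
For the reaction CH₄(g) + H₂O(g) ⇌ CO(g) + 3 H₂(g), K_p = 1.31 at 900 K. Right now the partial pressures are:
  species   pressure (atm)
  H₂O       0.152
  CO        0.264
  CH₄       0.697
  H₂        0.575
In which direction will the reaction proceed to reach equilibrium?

Q_p = P(CO)·P(H₂)³ / (P(CH₄)·P(H₂O)) = (0.264)·(0.575)³ / ((0.697)·(0.152)) = 0.474
Q_p = 0.474 < K_p = 1.31, so the forward reaction proceeds.

in the forward direction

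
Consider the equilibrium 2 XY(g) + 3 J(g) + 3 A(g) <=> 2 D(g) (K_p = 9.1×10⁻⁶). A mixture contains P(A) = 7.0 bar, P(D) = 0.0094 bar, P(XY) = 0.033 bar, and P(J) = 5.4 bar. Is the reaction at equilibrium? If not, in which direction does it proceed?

Q_p = P(D)² / (P(XY)²·P(J)³·P(A)³) = (0.0094)² / ((0.033)²·(5.4)³·(7.0)³) = 1.5×10⁻⁶
Q_p = 1.5×10⁻⁶ < K_p = 9.1×10⁻⁶, so the forward reaction proceeds.

forward (toward products)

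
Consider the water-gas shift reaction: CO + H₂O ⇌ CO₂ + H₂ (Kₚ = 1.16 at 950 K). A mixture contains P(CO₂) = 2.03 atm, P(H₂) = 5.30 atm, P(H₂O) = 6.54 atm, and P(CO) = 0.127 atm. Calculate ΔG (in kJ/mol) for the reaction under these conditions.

Qₚ = P(CO₂)·P(H₂) / (P(CO)·P(H₂O)) = (2.03)·(5.30) / ((0.127)·(6.54)) = 13.0
ΔG = RT ln(Qₚ/Kₚ) = (8.314 J mol⁻¹ K⁻¹)(950 K) × ln(13.0/1.16)
   = (7.898 kJ/mol)(2.417) = 19.1 kJ/mol
ΔG > 0, so the forward reaction is non-spontaneous (proceeds in reverse).

ΔG = 19.1 kJ/mol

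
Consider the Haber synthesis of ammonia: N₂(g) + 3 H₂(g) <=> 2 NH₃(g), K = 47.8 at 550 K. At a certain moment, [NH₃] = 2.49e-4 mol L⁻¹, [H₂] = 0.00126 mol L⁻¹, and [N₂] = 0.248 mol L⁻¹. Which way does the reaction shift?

in the reverse direction

Q = [NH₃]² / ([N₂]·[H₂]³) = (2.49e-4)² / ((0.248)·(0.00126)³) = 125
Q = 125 > K = 47.8, so the reverse reaction proceeds.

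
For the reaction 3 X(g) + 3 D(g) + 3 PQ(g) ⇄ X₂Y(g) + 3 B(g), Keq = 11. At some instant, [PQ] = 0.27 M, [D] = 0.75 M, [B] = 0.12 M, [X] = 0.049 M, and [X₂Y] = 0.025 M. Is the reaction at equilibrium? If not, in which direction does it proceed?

to the left

Q = [X₂Y]·[B]³ / ([X]³·[D]³·[PQ]³) = (0.025)·(0.12)³ / ((0.049)³·(0.75)³·(0.27)³) = 44
Q = 44 > Keq = 11, so the reverse reaction proceeds.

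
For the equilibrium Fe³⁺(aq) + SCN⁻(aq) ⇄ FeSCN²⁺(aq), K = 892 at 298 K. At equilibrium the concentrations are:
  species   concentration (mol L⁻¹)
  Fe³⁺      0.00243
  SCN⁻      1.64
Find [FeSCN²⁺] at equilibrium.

At equilibrium, K = [FeSCN²⁺] / ([Fe³⁺]·[SCN⁻]) = 892.
([FeSCN²⁺]) / ((0.00243)·(1.64)) = 892
[FeSCN²⁺] = 3.55 mol L⁻¹

[FeSCN²⁺] = 3.55 mol L⁻¹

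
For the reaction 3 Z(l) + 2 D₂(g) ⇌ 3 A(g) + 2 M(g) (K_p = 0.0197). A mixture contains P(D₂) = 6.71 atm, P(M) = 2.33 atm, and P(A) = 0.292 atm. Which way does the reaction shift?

forward (toward products)

(Z is a pure liquid — omitted from Q_p.)
Q_p = P(A)³·P(M)² / P(D₂)² = (0.292)³·(2.33)² / (6.71)² = 0.00300
Q_p = 0.00300 < K_p = 0.0197, so the forward reaction proceeds.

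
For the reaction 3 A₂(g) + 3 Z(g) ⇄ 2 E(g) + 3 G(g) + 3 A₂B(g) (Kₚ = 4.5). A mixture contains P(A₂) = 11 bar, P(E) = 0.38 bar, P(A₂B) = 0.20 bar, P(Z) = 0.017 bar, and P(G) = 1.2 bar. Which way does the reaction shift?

Qₚ = P(E)²·P(G)³·P(A₂B)³ / (P(A₂)³·P(Z)³) = (0.38)²·(1.2)³·(0.20)³ / ((11)³·(0.017)³) = 0.31
Qₚ = 0.31 < Kₚ = 4.5, so the forward reaction proceeds.

forward (toward products)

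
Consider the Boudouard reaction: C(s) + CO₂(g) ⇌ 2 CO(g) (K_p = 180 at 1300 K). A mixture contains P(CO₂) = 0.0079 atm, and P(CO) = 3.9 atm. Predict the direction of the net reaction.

(C is a pure solid — omitted from Q_p.)
Q_p = P(CO)² / P(CO₂) = (3.9)² / (0.0079) = 1900
Q_p = 1900 > K_p = 180, so the reverse reaction proceeds.

in the reverse direction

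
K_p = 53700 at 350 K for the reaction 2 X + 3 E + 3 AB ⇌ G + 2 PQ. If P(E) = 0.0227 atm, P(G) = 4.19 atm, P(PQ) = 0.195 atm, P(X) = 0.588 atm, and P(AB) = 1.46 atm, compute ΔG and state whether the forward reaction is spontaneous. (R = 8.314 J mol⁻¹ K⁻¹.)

ΔG = -4.20 kJ/mol; the forward reaction is spontaneous

Q_p = P(G)·P(PQ)² / (P(X)²·P(E)³·P(AB)³) = (4.19)·(0.195)² / ((0.588)²·(0.0227)³·(1.46)³) = 12700
ΔG = RT ln(Q_p/K_p) = (8.314 J mol⁻¹ K⁻¹)(350 K) × ln(12700/53700)
   = (2.910 kJ/mol)(-1.442) = -4.20 kJ/mol
ΔG < 0, so the forward reaction is spontaneous (proceeds forward).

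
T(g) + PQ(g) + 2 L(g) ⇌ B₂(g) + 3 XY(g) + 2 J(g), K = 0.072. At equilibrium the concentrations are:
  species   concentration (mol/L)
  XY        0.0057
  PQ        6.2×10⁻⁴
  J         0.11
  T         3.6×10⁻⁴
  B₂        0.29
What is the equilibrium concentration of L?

At equilibrium, K = [B₂]·[XY]³·[J]² / ([T]·[PQ]·[L]²) = 0.072.
(0.29)·(0.0057)³·(0.11)² / ((3.6×10⁻⁴)·(6.2×10⁻⁴)·([L])²) = 0.072
[L]² = 0.0404 ⇒ [L] = 0.20 mol/L

[L] = 0.20 mol/L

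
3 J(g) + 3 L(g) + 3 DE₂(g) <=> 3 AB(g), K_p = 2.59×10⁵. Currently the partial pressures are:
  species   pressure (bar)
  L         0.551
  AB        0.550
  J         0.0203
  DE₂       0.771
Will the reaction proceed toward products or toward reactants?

at equilibrium

Q_p = P(AB)³ / (P(J)³·P(L)³·P(DE₂)³) = (0.550)³ / ((0.0203)³·(0.551)³·(0.771)³) = 2.59×10⁵
Q_p = 2.59×10⁵ = K_p, so the system is already at equilibrium.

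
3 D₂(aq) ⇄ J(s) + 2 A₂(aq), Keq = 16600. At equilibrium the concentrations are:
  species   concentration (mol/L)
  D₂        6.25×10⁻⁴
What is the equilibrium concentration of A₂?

[A₂] = 0.00201 mol/L

(J is a pure solid — omitted from Keq.)
At equilibrium, Keq = [A₂]² / [D₂]³ = 16600.
([A₂])² / (6.25×10⁻⁴)³ = 16600
[A₂]² = 4.05×10⁻⁶ ⇒ [A₂] = 0.00201 mol/L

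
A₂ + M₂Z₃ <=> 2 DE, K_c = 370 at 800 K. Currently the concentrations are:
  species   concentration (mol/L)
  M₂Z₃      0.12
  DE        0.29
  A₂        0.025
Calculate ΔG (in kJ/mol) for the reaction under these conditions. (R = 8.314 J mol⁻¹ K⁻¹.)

ΔG = -17.2 kJ/mol

Q_c = [DE]² / ([A₂]·[M₂Z₃]) = (0.29)² / ((0.025)·(0.12)) = 28.0
ΔG = RT ln(Q_c/K_c) = (8.314 J mol⁻¹ K⁻¹)(800 K) × ln(28.0/370)
   = (6.651 kJ/mol)(-2.581) = -17.2 kJ/mol
ΔG < 0, so the forward reaction is spontaneous (proceeds forward).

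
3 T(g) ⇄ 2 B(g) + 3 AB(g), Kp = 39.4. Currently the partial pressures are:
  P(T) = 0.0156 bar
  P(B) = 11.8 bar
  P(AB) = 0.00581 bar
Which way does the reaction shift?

forward (toward products)

Qp = P(B)²·P(AB)³ / P(T)³ = (11.8)²·(0.00581)³ / (0.0156)³ = 7.19
Qp = 7.19 < Kp = 39.4, so the forward reaction proceeds.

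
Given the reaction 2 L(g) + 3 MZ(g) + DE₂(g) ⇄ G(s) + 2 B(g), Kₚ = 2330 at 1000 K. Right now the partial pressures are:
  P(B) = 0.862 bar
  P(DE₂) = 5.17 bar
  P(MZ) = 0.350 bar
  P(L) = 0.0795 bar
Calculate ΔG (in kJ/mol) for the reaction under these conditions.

(G is a pure solid — omitted from Qₚ.)
Qₚ = P(B)² / (P(L)²·P(MZ)³·P(DE₂)) = (0.862)² / ((0.0795)²·(0.350)³·(5.17)) = 530
ΔG = RT ln(Qₚ/Kₚ) = (8.314 J mol⁻¹ K⁻¹)(1000 K) × ln(530/2330)
   = (8.314 kJ/mol)(-1.481) = -12.3 kJ/mol
ΔG < 0, so the forward reaction is spontaneous (proceeds forward).

ΔG = -12.3 kJ/mol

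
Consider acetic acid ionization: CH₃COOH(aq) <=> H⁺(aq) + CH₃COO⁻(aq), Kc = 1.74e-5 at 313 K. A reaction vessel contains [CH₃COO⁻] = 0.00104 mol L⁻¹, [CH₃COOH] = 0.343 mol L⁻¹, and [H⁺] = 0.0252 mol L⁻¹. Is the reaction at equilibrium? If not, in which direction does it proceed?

Qc = [H⁺]·[CH₃COO⁻] / [CH₃COOH] = (0.0252)·(0.00104) / (0.343) = 7.64e-5
Qc = 7.64e-5 > Kc = 1.74e-5, so the reverse reaction proceeds.

to the left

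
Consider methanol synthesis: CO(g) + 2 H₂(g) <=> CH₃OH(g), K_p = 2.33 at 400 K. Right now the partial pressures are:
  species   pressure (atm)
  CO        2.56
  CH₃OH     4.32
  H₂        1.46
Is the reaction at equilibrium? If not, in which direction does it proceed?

to the right

Q_p = P(CH₃OH) / (P(CO)·P(H₂)²) = (4.32) / ((2.56)·(1.46)²) = 0.792
Q_p = 0.792 < K_p = 2.33, so the forward reaction proceeds.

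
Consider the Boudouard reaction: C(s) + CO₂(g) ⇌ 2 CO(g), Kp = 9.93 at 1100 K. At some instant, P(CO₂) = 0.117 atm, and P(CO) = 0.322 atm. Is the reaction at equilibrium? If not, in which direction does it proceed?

(C is a pure solid — omitted from Qp.)
Qp = P(CO)² / P(CO₂) = (0.322)² / (0.117) = 0.886
Qp = 0.886 < Kp = 9.93, so the forward reaction proceeds.

to the right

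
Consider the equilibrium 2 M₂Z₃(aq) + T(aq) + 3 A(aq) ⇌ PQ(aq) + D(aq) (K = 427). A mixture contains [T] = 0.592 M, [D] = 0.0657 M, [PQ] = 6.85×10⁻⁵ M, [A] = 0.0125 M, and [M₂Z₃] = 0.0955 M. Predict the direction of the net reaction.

Q = [PQ]·[D] / ([M₂Z₃]²·[T]·[A]³) = (6.85×10⁻⁵)·(0.0657) / ((0.0955)²·(0.592)·(0.0125)³) = 427
Q = 427 = K, so the system is already at equilibrium.

at equilibrium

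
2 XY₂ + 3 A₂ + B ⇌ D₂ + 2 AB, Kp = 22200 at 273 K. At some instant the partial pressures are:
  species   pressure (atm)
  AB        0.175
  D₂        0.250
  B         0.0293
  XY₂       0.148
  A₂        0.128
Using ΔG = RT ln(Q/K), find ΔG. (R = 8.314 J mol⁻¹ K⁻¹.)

ΔG = -3.09 kJ/mol

Qp = P(D₂)·P(AB)² / (P(XY₂)²·P(A₂)³·P(B)) = (0.250)·(0.175)² / ((0.148)²·(0.128)³·(0.0293)) = 5690
ΔG = RT ln(Qp/Kp) = (8.314 J mol⁻¹ K⁻¹)(273 K) × ln(5690/22200)
   = (2.270 kJ/mol)(-1.361) = -3.09 kJ/mol
ΔG < 0, so the forward reaction is spontaneous (proceeds forward).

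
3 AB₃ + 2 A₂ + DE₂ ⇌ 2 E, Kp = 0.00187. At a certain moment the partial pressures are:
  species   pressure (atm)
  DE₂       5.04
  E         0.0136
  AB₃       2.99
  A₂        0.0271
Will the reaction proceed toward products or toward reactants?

at equilibrium

Qp = P(E)² / (P(AB₃)³·P(A₂)²·P(DE₂)) = (0.0136)² / ((2.99)³·(0.0271)²·(5.04)) = 0.00187
Qp = 0.00187 = Kp, so the system is already at equilibrium.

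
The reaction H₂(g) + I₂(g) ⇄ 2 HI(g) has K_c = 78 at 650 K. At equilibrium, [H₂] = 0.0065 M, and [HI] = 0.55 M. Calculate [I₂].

At equilibrium, K_c = [HI]² / ([H₂]·[I₂]) = 78.
(0.55)² / ((0.0065)·([I₂])) = 78
[I₂] = 0.597 = 0.60 M

[I₂] = 0.60 M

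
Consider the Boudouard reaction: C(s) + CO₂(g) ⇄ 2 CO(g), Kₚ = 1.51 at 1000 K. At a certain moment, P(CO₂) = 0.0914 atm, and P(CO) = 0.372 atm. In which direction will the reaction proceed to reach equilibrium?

no net change (already at equilibrium)

(C is a pure solid — omitted from Qₚ.)
Qₚ = P(CO)² / P(CO₂) = (0.372)² / (0.0914) = 1.51
Qₚ = 1.51 = Kₚ, so the system is already at equilibrium.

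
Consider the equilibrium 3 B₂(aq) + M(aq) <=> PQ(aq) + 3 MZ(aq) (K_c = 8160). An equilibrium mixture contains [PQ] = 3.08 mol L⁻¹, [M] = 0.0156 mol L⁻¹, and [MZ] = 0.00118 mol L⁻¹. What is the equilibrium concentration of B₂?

At equilibrium, K_c = [PQ]·[MZ]³ / ([B₂]³·[M]) = 8160.
(3.08)·(0.00118)³ / (([B₂])³·(0.0156)) = 8160
[B₂]³ = 3.98e-11 ⇒ [B₂] = 3.41e-4 mol L⁻¹

[B₂] = 3.41e-4 mol L⁻¹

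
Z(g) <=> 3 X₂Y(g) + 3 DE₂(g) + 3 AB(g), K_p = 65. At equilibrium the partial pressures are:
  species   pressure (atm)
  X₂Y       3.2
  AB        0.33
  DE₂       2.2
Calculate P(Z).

P(Z) = 0.19 atm

At equilibrium, K_p = P(X₂Y)³·P(DE₂)³·P(AB)³ / P(Z) = 65.
(3.2)³·(2.2)³·(0.33)³ / (P(Z)) = 65
P(Z) = 0.193 = 0.19 atm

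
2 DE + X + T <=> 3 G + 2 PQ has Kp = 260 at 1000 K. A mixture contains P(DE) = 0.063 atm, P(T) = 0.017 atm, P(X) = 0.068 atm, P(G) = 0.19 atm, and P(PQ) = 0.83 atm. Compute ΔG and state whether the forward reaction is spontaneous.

Qp = P(G)³·P(PQ)² / (P(DE)²·P(X)·P(T)) = (0.19)³·(0.83)² / ((0.063)²·(0.068)·(0.017)) = 1030
ΔG = RT ln(Qp/Kp) = (8.314 J mol⁻¹ K⁻¹)(1000 K) × ln(1030/260)
   = (8.314 kJ/mol)(1.377) = 11.4 kJ/mol
ΔG > 0, so the forward reaction is non-spontaneous (proceeds in reverse).

ΔG = 11.4 kJ/mol; the forward reaction is non-spontaneous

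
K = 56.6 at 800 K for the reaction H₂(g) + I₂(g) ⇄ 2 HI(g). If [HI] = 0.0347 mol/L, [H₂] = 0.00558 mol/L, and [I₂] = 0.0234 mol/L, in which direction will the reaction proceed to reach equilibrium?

Q = [HI]² / ([H₂]·[I₂]) = (0.0347)² / ((0.00558)·(0.0234)) = 9.22
Q = 9.22 < K = 56.6, so the forward reaction proceeds.

forward (toward products)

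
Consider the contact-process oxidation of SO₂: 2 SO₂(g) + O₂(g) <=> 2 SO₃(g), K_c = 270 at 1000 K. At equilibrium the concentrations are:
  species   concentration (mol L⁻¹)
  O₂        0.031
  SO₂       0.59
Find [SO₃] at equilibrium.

[SO₃] = 1.7 mol L⁻¹

At equilibrium, K_c = [SO₃]² / ([SO₂]²·[O₂]) = 270.
([SO₃])² / ((0.59)²·(0.031)) = 270
[SO₃]² = 2.91 ⇒ [SO₃] = 1.7 mol L⁻¹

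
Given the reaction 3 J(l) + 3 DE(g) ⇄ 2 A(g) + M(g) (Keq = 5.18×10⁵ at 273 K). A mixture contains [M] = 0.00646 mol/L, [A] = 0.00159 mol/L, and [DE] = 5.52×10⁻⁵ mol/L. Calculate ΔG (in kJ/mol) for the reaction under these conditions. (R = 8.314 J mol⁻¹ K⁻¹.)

ΔG = -3.80 kJ/mol

(J is a pure liquid — omitted from Q.)
Q = [A]²·[M] / [DE]³ = (0.00159)²·(0.00646) / (5.52×10⁻⁵)³ = 97100
ΔG = RT ln(Q/Keq) = (8.314 J mol⁻¹ K⁻¹)(273 K) × ln(97100/5.18×10⁵)
   = (2.270 kJ/mol)(-1.674) = -3.80 kJ/mol
ΔG < 0, so the forward reaction is spontaneous (proceeds forward).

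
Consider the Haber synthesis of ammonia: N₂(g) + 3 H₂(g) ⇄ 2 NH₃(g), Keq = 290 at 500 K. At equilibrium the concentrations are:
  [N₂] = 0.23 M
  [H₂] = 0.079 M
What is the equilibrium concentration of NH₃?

At equilibrium, Keq = [NH₃]² / ([N₂]·[H₂]³) = 290.
([NH₃])² / ((0.23)·(0.079)³) = 290
[NH₃]² = 0.0329 ⇒ [NH₃] = 0.18 M

[NH₃] = 0.18 M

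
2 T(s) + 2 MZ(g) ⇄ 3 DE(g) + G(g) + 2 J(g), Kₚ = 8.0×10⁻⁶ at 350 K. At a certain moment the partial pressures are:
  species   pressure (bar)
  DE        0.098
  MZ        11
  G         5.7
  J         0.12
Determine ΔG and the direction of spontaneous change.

(T is a pure solid — omitted from Qₚ.)
Qₚ = P(DE)³·P(G)·P(J)² / P(MZ)² = (0.098)³·(5.7)·(0.12)² / (11)² = 6.38×10⁻⁷
ΔG = RT ln(Qₚ/Kₚ) = (8.314 J mol⁻¹ K⁻¹)(350 K) × ln(6.38×10⁻⁷/8.0×10⁻⁶)
   = (2.910 kJ/mol)(-2.529) = -7.36 kJ/mol
ΔG < 0, so the forward reaction is spontaneous (proceeds forward).

ΔG = -7.36 kJ/mol; the forward reaction is spontaneous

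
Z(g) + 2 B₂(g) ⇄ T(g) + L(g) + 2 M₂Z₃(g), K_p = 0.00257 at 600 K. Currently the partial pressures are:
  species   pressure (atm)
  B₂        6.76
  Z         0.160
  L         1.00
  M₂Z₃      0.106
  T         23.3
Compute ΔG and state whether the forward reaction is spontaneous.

ΔG = 13.1 kJ/mol; the forward reaction is non-spontaneous

Q_p = P(T)·P(L)·P(M₂Z₃)² / (P(Z)·P(B₂)²) = (23.3)·(1.00)·(0.106)² / ((0.160)·(6.76)²) = 0.0358
ΔG = RT ln(Q_p/K_p) = (8.314 J mol⁻¹ K⁻¹)(600 K) × ln(0.0358/0.00257)
   = (4.988 kJ/mol)(2.634) = 13.1 kJ/mol
ΔG > 0, so the forward reaction is non-spontaneous (proceeds in reverse).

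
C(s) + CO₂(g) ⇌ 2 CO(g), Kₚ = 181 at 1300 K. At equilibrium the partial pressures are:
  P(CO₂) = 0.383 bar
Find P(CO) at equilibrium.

(C is a pure solid — omitted from Kₚ.)
At equilibrium, Kₚ = P(CO)² / P(CO₂) = 181.
(P(CO))² / (0.383) = 181
P(CO)² = 69.3 ⇒ P(CO) = 8.33 bar

P(CO) = 8.33 bar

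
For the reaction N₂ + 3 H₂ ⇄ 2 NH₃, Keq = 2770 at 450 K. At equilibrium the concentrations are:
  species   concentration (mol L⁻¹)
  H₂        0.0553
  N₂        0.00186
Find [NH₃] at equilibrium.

[NH₃] = 0.0295 mol L⁻¹

At equilibrium, Keq = [NH₃]² / ([N₂]·[H₂]³) = 2770.
([NH₃])² / ((0.00186)·(0.0553)³) = 2770
[NH₃]² = 8.71×10⁻⁴ ⇒ [NH₃] = 0.0295 mol L⁻¹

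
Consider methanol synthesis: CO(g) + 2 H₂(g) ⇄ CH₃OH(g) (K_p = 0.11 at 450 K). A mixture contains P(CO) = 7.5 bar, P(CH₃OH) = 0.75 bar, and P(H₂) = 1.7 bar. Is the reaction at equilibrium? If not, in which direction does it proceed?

Q_p = P(CH₃OH) / (P(CO)·P(H₂)²) = (0.75) / ((7.5)·(1.7)²) = 0.035
Q_p = 0.035 < K_p = 0.11, so the forward reaction proceeds.

forward (toward products)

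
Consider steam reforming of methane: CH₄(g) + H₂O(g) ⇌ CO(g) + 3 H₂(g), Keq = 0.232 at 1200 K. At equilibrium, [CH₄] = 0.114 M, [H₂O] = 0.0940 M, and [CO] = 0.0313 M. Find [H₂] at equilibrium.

At equilibrium, Keq = [CO]·[H₂]³ / ([CH₄]·[H₂O]) = 0.232.
(0.0313)·([H₂])³ / ((0.114)·(0.0940)) = 0.232
[H₂]³ = 0.0794 ⇒ [H₂] = 0.430 M

[H₂] = 0.430 M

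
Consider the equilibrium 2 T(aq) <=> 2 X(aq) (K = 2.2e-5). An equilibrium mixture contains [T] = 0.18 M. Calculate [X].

[X] = 8.4e-4 M

At equilibrium, K = [X]² / [T]² = 2.2e-5.
([X])² / (0.18)² = 2.2e-5
[X]² = 7.13e-7 ⇒ [X] = 8.4e-4 M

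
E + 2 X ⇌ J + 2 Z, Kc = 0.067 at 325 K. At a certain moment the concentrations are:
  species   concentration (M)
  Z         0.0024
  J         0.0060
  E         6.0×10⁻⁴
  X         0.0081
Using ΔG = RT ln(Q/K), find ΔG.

ΔG = 6.95 kJ/mol

Qc = [J]·[Z]² / ([E]·[X]²) = (0.0060)·(0.0024)² / ((6.0×10⁻⁴)·(0.0081)²) = 0.878
ΔG = RT ln(Qc/Kc) = (8.314 J mol⁻¹ K⁻¹)(325 K) × ln(0.878/0.067)
   = (2.702 kJ/mol)(2.573) = 6.95 kJ/mol
ΔG > 0, so the forward reaction is non-spontaneous (proceeds in reverse).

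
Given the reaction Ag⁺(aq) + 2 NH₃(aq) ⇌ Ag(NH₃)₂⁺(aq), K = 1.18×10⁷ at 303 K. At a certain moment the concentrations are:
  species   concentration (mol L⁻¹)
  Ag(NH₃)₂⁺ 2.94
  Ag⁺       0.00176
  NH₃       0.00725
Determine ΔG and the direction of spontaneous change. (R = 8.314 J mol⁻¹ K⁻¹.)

ΔG = 2.50 kJ/mol; the forward reaction is non-spontaneous

Q = [Ag(NH₃)₂⁺] / ([Ag⁺]·[NH₃]²) = (2.94) / ((0.00176)·(0.00725)²) = 3.18×10⁷
ΔG = RT ln(Q/K) = (8.314 J mol⁻¹ K⁻¹)(303 K) × ln(3.18×10⁷/1.18×10⁷)
   = (2.519 kJ/mol)(0.9914) = 2.50 kJ/mol
ΔG > 0, so the forward reaction is non-spontaneous (proceeds in reverse).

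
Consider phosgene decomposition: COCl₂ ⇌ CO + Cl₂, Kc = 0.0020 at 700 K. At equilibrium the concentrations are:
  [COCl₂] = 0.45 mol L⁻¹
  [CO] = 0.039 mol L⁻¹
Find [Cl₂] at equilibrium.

[Cl₂] = 0.023 mol L⁻¹

At equilibrium, Kc = [CO]·[Cl₂] / [COCl₂] = 0.0020.
(0.039)·([Cl₂]) / (0.45) = 0.0020
[Cl₂] = 0.0231 = 0.023 mol L⁻¹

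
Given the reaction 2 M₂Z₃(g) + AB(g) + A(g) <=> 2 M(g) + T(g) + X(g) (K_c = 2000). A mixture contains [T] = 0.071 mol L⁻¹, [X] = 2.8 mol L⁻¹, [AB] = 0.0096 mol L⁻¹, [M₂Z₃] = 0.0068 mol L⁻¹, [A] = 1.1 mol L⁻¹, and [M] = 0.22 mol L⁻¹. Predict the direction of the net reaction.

toward reactants

Q_c = [M]²·[T]·[X] / ([M₂Z₃]²·[AB]·[A]) = (0.22)²·(0.071)·(2.8) / ((0.0068)²·(0.0096)·(1.1)) = 20000
Q_c = 20000 > K_c = 2000, so the reverse reaction proceeds.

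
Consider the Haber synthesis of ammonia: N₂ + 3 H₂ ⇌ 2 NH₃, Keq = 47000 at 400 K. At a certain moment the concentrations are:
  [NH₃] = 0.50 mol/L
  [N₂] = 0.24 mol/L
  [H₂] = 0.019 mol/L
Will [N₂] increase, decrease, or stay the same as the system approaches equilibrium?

Q = [NH₃]² / ([N₂]·[H₂]³) = (0.50)² / ((0.24)·(0.019)³) = 1.5e5
Q = 1.5e5 > Keq = 47000: net reverse reaction.
N₂ is a reactant, so it increases.

increase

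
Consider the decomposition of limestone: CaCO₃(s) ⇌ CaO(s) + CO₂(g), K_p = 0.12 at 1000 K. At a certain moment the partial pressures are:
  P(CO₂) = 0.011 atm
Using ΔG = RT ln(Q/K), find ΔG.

(CaCO₃, CaO are pure solids — omitted from Q_p.)
Q_p = P(CO₂) = 0.0110
ΔG = RT ln(Q_p/K_p) = (8.314 J mol⁻¹ K⁻¹)(1000 K) × ln(0.0110/0.12)
   = (8.314 kJ/mol)(-2.390) = -19.9 kJ/mol
ΔG < 0, so the forward reaction is spontaneous (proceeds forward).

ΔG = -19.9 kJ/mol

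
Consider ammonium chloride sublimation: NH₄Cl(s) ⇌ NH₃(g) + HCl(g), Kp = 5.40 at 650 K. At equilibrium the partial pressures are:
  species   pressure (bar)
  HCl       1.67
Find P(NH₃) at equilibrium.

(NH₄Cl is a pure solid — omitted from Kp.)
At equilibrium, Kp = P(NH₃)·P(HCl) = 5.40.
(P(NH₃))·(1.67) = 5.40
P(NH₃) = 3.23 bar

P(NH₃) = 3.23 bar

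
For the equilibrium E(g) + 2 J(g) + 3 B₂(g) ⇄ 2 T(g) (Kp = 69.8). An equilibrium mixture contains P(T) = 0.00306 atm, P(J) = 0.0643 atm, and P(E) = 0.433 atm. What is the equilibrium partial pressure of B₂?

At equilibrium, Kp = P(T)² / (P(E)·P(J)²·P(B₂)³) = 69.8.
(0.00306)² / ((0.433)·(0.0643)²·(P(B₂))³) = 69.8
P(B₂)³ = 7.49×10⁻⁵ ⇒ P(B₂) = 0.0422 atm

P(B₂) = 0.0422 atm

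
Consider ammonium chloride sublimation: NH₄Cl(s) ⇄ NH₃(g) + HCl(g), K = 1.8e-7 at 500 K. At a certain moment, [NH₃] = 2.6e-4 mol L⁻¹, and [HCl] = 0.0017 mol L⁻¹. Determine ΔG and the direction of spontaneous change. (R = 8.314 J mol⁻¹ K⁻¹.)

(NH₄Cl is a pure solid — omitted from Q.)
Q = [NH₃]·[HCl] = (2.6e-4)·(0.0017) = 4.42e-7
ΔG = RT ln(Q/K) = (8.314 J mol⁻¹ K⁻¹)(500 K) × ln(4.42e-7/1.8e-7)
   = (4.157 kJ/mol)(0.8984) = 3.73 kJ/mol
ΔG > 0, so the forward reaction is non-spontaneous (proceeds in reverse).

ΔG = 3.73 kJ/mol; the forward reaction is non-spontaneous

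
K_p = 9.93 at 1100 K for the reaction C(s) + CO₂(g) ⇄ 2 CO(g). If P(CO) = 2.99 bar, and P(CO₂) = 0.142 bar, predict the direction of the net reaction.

reverse (toward reactants)

(C is a pure solid — omitted from Q_p.)
Q_p = P(CO)² / P(CO₂) = (2.99)² / (0.142) = 63.0
Q_p = 63.0 > K_p = 9.93, so the reverse reaction proceeds.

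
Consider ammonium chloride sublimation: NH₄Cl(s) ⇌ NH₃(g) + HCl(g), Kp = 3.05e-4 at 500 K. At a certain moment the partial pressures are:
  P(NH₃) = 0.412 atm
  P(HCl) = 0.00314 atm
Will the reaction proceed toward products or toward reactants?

in the reverse direction

(NH₄Cl is a pure solid — omitted from Qp.)
Qp = P(NH₃)·P(HCl) = (0.412)·(0.00314) = 0.00129
Qp = 0.00129 > Kp = 3.05e-4, so the reverse reaction proceeds.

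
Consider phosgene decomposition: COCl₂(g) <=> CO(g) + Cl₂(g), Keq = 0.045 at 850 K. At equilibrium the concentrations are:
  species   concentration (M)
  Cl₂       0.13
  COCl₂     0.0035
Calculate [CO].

At equilibrium, Keq = [CO]·[Cl₂] / [COCl₂] = 0.045.
([CO])·(0.13) / (0.0035) = 0.045
[CO] = 0.00121 = 0.0012 M

[CO] = 0.0012 M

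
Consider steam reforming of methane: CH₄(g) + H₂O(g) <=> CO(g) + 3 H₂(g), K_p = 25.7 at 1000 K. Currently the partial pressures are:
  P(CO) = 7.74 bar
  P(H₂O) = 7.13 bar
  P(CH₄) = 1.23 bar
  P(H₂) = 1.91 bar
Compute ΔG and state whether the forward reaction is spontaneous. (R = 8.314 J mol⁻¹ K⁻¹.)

ΔG = -11.9 kJ/mol; the forward reaction is spontaneous

Q_p = P(CO)·P(H₂)³ / (P(CH₄)·P(H₂O)) = (7.74)·(1.91)³ / ((1.23)·(7.13)) = 6.15
ΔG = RT ln(Q_p/K_p) = (8.314 J mol⁻¹ K⁻¹)(1000 K) × ln(6.15/25.7)
   = (8.314 kJ/mol)(-1.430) = -11.9 kJ/mol
ΔG < 0, so the forward reaction is spontaneous (proceeds forward).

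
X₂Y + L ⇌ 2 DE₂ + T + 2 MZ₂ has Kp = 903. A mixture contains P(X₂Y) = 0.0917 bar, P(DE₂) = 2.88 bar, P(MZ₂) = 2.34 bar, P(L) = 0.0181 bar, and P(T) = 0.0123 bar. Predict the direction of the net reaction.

forward (toward products)

Qp = P(DE₂)²·P(T)·P(MZ₂)² / (P(X₂Y)·P(L)) = (2.88)²·(0.0123)·(2.34)² / ((0.0917)·(0.0181)) = 337
Qp = 337 < Kp = 903, so the forward reaction proceeds.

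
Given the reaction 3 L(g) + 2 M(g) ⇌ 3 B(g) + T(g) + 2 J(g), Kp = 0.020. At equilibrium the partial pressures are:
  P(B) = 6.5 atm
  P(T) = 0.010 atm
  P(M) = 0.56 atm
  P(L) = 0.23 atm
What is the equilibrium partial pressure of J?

At equilibrium, Kp = P(B)³·P(T)·P(J)² / (P(L)³·P(M)²) = 0.020.
(6.5)³·(0.010)·(P(J))² / ((0.23)³·(0.56)²) = 0.020
P(J)² = 2.78×10⁻⁵ ⇒ P(J) = 0.0053 atm

P(J) = 0.0053 atm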